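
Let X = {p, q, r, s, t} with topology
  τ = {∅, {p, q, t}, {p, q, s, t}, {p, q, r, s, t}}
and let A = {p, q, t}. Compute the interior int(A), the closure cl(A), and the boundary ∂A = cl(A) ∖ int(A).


int(A) = {p, q, t}, cl(A) = {p, q, r, s, t}, ∂A = {r, s}.

Closed sets in (X, τ) are complements of opens:
  closed(X, τ) = {∅, {r}, {r, s}, {p, q, r, s, t}}.
int(A) = ⋃ {U ∈ τ : U ⊆ A}. Opens contained in A: ∅, {p, q, t}.
Taking the union of these: int(A) = {p, q, t}.
cl(A) = ⋂ {C closed : A ⊆ C}. Closed sets containing A: {p, q, r, s, t}.
Intersecting these: cl(A) = {p, q, r, s, t}.
∂A = cl(A) ∖ int(A) = {p, q, r, s, t} ∖ {p, q, t} = {r, s}.


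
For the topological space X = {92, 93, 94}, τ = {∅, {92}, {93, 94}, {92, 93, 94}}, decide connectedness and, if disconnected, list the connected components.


(X, τ) is disconnected; components = [{92}, {93, 94}].

Find clopen sets (U ∈ τ with X ∖ U ∈ τ):
  U = ∅, X ∖ U = {92, 93, 94} — both open, so U is clopen.
  U = {92}, X ∖ U = {93, 94} — both open, so U is clopen.
  U = {93, 94}, X ∖ U = {92} — both open, so U is clopen.
  U = {92, 93, 94}, X ∖ U = ∅ — both open, so U is clopen.
Nontrivial clopen(s) exist: e.g. {93, 94}. So (X, τ) is disconnected.
Compute connected components by grouping points that agree on all clopens:
  component: {92}
  component: {93, 94}


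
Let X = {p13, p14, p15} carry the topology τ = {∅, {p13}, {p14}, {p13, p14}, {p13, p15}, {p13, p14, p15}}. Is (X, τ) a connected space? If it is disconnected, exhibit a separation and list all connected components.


(X, τ) is disconnected; components = [{p14}, {p13, p15}].

Find clopen sets (U ∈ τ with X ∖ U ∈ τ):
  U = ∅, X ∖ U = {p13, p14, p15} — both open, so U is clopen.
  U = {p14}, X ∖ U = {p13, p15} — both open, so U is clopen.
  U = {p13, p15}, X ∖ U = {p14} — both open, so U is clopen.
  U = {p13, p14, p15}, X ∖ U = ∅ — both open, so U is clopen.
Nontrivial clopen(s) exist: e.g. {p13, p15}. So (X, τ) is disconnected.
Compute connected components by grouping points that agree on all clopens:
  component: {p14}
  component: {p13, p15}


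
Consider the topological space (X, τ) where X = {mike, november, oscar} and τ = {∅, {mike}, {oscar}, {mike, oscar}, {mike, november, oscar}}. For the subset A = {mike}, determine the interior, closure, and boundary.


int(A) = {mike}, cl(A) = {mike, november}, ∂A = {november}.

Closed sets in (X, τ) are complements of opens:
  closed(X, τ) = {∅, {november}, {mike, november}, {november, oscar}, {mike, november, oscar}}.
int(A) = ⋃ {U ∈ τ : U ⊆ A}. Opens contained in A: ∅, {mike}.
Taking the union of these: int(A) = {mike}.
cl(A) = ⋂ {C closed : A ⊆ C}. Closed sets containing A: {mike, november}, {mike, november, oscar}.
Intersecting these: cl(A) = {mike, november}.
∂A = cl(A) ∖ int(A) = {mike, november} ∖ {mike} = {november}.


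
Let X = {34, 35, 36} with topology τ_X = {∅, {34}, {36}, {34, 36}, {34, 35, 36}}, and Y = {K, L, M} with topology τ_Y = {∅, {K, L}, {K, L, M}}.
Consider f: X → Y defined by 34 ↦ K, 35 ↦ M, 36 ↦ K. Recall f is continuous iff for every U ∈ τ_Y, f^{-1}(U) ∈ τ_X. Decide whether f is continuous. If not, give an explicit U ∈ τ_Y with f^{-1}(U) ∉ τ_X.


f IS continuous.

Compute f^{-1}(U) for each U ∈ τ_Y:
  U = ∅: f^{-1}(U) = ∅ ∈ τ_X ✓.
  U = {K, L}: f^{-1}(U) = {34, 36} ∈ τ_X ✓.
  U = {K, L, M}: f^{-1}(U) = {34, 35, 36} ∈ τ_X ✓.
Every preimage lies in τ_X, so f IS continuous.


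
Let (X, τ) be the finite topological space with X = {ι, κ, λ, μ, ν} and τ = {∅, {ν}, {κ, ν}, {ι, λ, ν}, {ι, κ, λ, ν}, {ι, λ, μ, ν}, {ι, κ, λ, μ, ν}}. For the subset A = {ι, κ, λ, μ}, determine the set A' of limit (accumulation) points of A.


A' = {ι, λ, μ}

For each x ∈ X, list the open sets U ∈ τ with x ∈ U, then check whether U ∩ (A ∖ {x}) ≠ ∅ for every such U.
  x = ι: opens ∋ x are {ι, λ, ν}, {ι, κ, λ, ν}, {ι, λ, μ, ν}, {ι, κ, λ, μ, ν}; each meets A ∖ {ι}, so x IS a limit point.
  x = κ: open {κ, ν} ∋ x has {κ, ν} ∩ (A ∖ {κ}) = ∅, so x is NOT a limit point.
  x = λ: opens ∋ x are {ι, λ, ν}, {ι, κ, λ, ν}, {ι, λ, μ, ν}, {ι, κ, λ, μ, ν}; each meets A ∖ {λ}, so x IS a limit point.
  x = μ: opens ∋ x are {ι, λ, μ, ν}, {ι, κ, λ, μ, ν}; each meets A ∖ {μ}, so x IS a limit point.
  x = ν: open {ν} ∋ x has {ν} ∩ (A ∖ {ν}) = ∅, so x is NOT a limit point.
Collecting: A' = {ι, λ, μ}.


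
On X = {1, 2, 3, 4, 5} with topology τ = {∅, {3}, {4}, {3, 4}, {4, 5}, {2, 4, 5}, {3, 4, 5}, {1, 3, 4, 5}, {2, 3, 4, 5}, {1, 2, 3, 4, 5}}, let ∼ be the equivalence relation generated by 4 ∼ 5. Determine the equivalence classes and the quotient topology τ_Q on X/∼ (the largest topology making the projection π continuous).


X/∼ = {[1], [2], [3], [4=5]}; |τ_Q| = 8.

Equivalence classes: [1], [2], [3], [4=5].
Quotient map π: X → X/∼ sends 1 ↦ [1], 2 ↦ [2], 3 ↦ [3], 4 ↦ [4=5], 5 ↦ [4=5].
For each subset V ⊆ X/∼, compute π^{-1}(V) ⊆ X and check whether π^{-1}(V) ∈ τ. V is open in τ_Q iff π^{-1}(V) ∈ τ.
  V = {}: π^{-1}(V) = ∅ ∈ τ ✓.
  V = {[1]}: π^{-1}(V) = {1} ∉ τ ✗.
  V = {[2]}: π^{-1}(V) = {2} ∉ τ ✗.
  V = {[1], [2]}: π^{-1}(V) = {1, 2} ∉ τ ✗.
  V = {[3]}: π^{-1}(V) = {3} ∈ τ ✓.
  V = {[1], [3]}: π^{-1}(V) = {1, 3} ∉ τ ✗.
  V = {[2], [3]}: π^{-1}(V) = {2, 3} ∉ τ ✗.
  V = {[1], [2], [3]}: π^{-1}(V) = {1, 2, 3} ∉ τ ✗.
  V = {[4=5]}: π^{-1}(V) = {4, 5} ∈ τ ✓.
  V = {[1], [4=5]}: π^{-1}(V) = {1, 4, 5} ∉ τ ✗.
  V = {[2], [4=5]}: π^{-1}(V) = {2, 4, 5} ∈ τ ✓.
  V = {[1], [2], [4=5]}: π^{-1}(V) = {1, 2, 4, 5} ∉ τ ✗.
  V = {[3], [4=5]}: π^{-1}(V) = {3, 4, 5} ∈ τ ✓.
  V = {[1], [3], [4=5]}: π^{-1}(V) = {1, 3, 4, 5} ∈ τ ✓.
  V = {[2], [3], [4=5]}: π^{-1}(V) = {2, 3, 4, 5} ∈ τ ✓.
  V = {[1], [2], [3], [4=5]}: π^{-1}(V) = {1, 2, 3, 4, 5} ∈ τ ✓.
Open sets in the quotient: τ_Q = {{}, {[3]}, {[4=5]}, {[2], [4=5]}, {[3], [4=5]}, {[1], [3], [4=5]}, {[2], [3], [4=5]}, {[1], [2], [3], [4=5]}} (8 elements).


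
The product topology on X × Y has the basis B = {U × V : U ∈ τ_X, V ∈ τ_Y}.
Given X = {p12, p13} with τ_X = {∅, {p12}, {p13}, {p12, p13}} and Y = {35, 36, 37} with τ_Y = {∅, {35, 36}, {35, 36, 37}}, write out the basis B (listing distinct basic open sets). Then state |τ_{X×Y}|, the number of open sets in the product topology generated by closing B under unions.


Basis B = {∅ × ∅, {p12} × {35, 36}, {p13} × {35, 36}, {p12} × {35, 36, 37}, {p13} × {35, 36, 37}, {p12, p13} × {35, 36}, {p12, p13} × {35, 36, 37}}; |τ_{X×Y}| = 9.

Enumerate products U × V with U ∈ τ_X, V ∈ τ_Y (deduplicated):
  ∅ × ∅ = {} (∅)
  {p12} × {35, 36} = {(p12,35), (p12,36)}
  {p13} × {35, 36} = {(p13,35), (p13,36)}
  {p12} × {35, 36, 37} = {(p12,35), (p12,36), (p12,37)}
  {p13} × {35, 36, 37} = {(p13,35), (p13,36), (p13,37)}
  {p12, p13} × {35, 36} = {(p12,35), (p12,36), (p13,35), (p13,36)}
  {p12, p13} × {35, 36, 37} = {(p12,35), (p12,36), (p12,37), (p13,35), (p13,36), (p13,37)}
These 7 distinct sets form the basis B.
Close under arbitrary unions to get τ_{X×Y}; counting gives |τ_{X×Y}| = 9.


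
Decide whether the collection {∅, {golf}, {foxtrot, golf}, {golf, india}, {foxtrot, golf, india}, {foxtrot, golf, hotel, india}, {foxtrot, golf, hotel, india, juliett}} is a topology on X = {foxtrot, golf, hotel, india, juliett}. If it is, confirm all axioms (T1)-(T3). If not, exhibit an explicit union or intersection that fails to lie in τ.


τ IS a topology on X.

Axiom (T1): ∅ ∈ τ? Yes; X ∈ τ? Yes.
Axiom (T2/T3): check pairwise unions and intersections of members of τ.
All pairwise intersections and unions checked — each lies in τ. Therefore τ satisfies (T1), (T2), (T3): it IS a topology on X.


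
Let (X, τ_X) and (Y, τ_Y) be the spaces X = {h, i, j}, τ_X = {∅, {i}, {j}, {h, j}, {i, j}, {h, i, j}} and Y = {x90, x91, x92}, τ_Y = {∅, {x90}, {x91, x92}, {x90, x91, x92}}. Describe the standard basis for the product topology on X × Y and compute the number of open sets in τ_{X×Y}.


Basis B = {∅ × ∅, {i} × {x90}, {j} × {x90}, {h, j} × {x90}, {i, j} × {x90}, {i} × {x91, x92}, {j} × {x91, x92}, {h, i, j} × {x90}, {i} × {x90, x91, x92}, {j} × {x90, x91, x92}, {h, j} × {x91, x92}, {i, j} × {x91, x92}, {h, j} × {x90, x91, x92}, {h, i, j} × {x91, x92}, {i, j} × {x90, x91, x92}, {h, i, j} × {x90, x91, x92}}; |τ_{X×Y}| = 36.

Enumerate products U × V with U ∈ τ_X, V ∈ τ_Y (deduplicated):
  ∅ × ∅ = {} (∅)
  {i} × {x90} = {(i,x90)}
  {j} × {x90} = {(j,x90)}
  {h, j} × {x90} = {(h,x90), (j,x90)}
  {i, j} × {x90} = {(i,x90), (j,x90)}
  {i} × {x91, x92} = {(i,x91), (i,x92)}
  {j} × {x91, x92} = {(j,x91), (j,x92)}
  {h, i, j} × {x90} = {(h,x90), (i,x90), (j,x90)}
  {i} × {x90, x91, x92} = {(i,x90), (i,x91), (i,x92)}
  {j} × {x90, x91, x92} = {(j,x90), (j,x91), (j,x92)}
  {h, j} × {x91, x92} = {(h,x91), (h,x92), (j,x91), (j,x92)}
  {i, j} × {x91, x92} = {(i,x91), (i,x92), (j,x91), (j,x92)}
  {h, j} × {x90, x91, x92} = {(h,x90), (h,x91), (h,x92), (j,x90), (j,x91), (j,x92)}
  {h, i, j} × {x91, x92} = {(h,x91), (h,x92), (i,x91), (i,x92), (j,x91), (j,x92)}
  {i, j} × {x90, x91, x92} = {(i,x90), (i,x91), (i,x92), (j,x90), (j,x91), (j,x92)}
  {h, i, j} × {x90, x91, x92} = {(h,x90), (h,x91), (h,x92), (i,x90), (i,x91), (i,x92), (j,x90), (j,x91), (j,x92)}
These 16 distinct sets form the basis B.
Close under arbitrary unions to get τ_{X×Y}; counting gives |τ_{X×Y}| = 36.


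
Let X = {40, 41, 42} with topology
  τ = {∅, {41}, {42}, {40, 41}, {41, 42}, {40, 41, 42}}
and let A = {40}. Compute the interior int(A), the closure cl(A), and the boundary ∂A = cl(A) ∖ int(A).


int(A) = ∅, cl(A) = {40}, ∂A = {40}.

Closed sets in (X, τ) are complements of opens:
  closed(X, τ) = {∅, {40}, {42}, {40, 41}, {40, 42}, {40, 41, 42}}.
int(A) = ⋃ {U ∈ τ : U ⊆ A}. Opens contained in A: ∅.
Taking the union of these: int(A) = ∅.
cl(A) = ⋂ {C closed : A ⊆ C}. Closed sets containing A: {40}, {40, 41}, {40, 42}, {40, 41, 42}.
Intersecting these: cl(A) = {40}.
∂A = cl(A) ∖ int(A) = {40} ∖ ∅ = {40}.


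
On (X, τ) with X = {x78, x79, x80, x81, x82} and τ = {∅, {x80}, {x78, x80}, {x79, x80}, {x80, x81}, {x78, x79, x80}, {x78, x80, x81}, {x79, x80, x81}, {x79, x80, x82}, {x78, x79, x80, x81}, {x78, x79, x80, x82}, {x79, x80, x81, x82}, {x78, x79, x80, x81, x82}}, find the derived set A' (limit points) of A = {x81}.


A' = ∅

For each x ∈ X, list the open sets U ∈ τ with x ∈ U, then check whether U ∩ (A ∖ {x}) ≠ ∅ for every such U.
  x = x78: open {x78, x80} ∋ x has {x78, x80} ∩ (A ∖ {x78}) = ∅, so x is NOT a limit point.
  x = x79: open {x79, x80} ∋ x has {x79, x80} ∩ (A ∖ {x79}) = ∅, so x is NOT a limit point.
  x = x80: open {x80} ∋ x has {x80} ∩ (A ∖ {x80}) = ∅, so x is NOT a limit point.
  x = x81: open {x80, x81} ∋ x has {x80, x81} ∩ (A ∖ {x81}) = ∅, so x is NOT a limit point.
  x = x82: open {x79, x80, x82} ∋ x has {x79, x80, x82} ∩ (A ∖ {x82}) = ∅, so x is NOT a limit point.
Collecting: A' = ∅.


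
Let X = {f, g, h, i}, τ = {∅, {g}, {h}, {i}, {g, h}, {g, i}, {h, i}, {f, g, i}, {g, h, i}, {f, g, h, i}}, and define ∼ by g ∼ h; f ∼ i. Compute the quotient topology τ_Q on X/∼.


X/∼ = {[f=i], [g=h]}; |τ_Q| = 3.

Equivalence classes: [f=i], [g=h].
Quotient map π: X → X/∼ sends f ↦ [f=i], g ↦ [g=h], h ↦ [g=h], i ↦ [f=i].
For each subset V ⊆ X/∼, compute π^{-1}(V) ⊆ X and check whether π^{-1}(V) ∈ τ. V is open in τ_Q iff π^{-1}(V) ∈ τ.
  V = {}: π^{-1}(V) = ∅ ∈ τ ✓.
  V = {[f=i]}: π^{-1}(V) = {f, i} ∉ τ ✗.
  V = {[g=h]}: π^{-1}(V) = {g, h} ∈ τ ✓.
  V = {[f=i], [g=h]}: π^{-1}(V) = {f, g, h, i} ∈ τ ✓.
Open sets in the quotient: τ_Q = {{}, {[g=h]}, {[f=i], [g=h]}} (3 elements).


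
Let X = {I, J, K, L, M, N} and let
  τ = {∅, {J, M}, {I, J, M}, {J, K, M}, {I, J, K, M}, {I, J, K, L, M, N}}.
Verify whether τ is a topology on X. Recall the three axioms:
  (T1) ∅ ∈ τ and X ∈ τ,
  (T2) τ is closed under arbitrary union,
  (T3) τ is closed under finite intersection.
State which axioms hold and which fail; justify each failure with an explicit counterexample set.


τ IS a topology on X.

Axiom (T1): ∅ ∈ τ? Yes; X ∈ τ? Yes.
Axiom (T2/T3): check pairwise unions and intersections of members of τ.
All pairwise intersections and unions checked — each lies in τ. Therefore τ satisfies (T1), (T2), (T3): it IS a topology on X.


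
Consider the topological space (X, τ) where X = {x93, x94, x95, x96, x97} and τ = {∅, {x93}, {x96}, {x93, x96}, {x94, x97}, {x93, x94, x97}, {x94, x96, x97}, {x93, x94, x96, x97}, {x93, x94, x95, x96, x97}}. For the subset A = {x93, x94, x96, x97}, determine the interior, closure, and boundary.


int(A) = {x93, x94, x96, x97}, cl(A) = {x93, x94, x95, x96, x97}, ∂A = {x95}.

Closed sets in (X, τ) are complements of opens:
  closed(X, τ) = {∅, {x95}, {x93, x95}, {x95, x96}, {x93, x95, x96}, {x94, x95, x97}, {x93, x94, x95, x97}, {x94, x95, x96, x97}, {x93, x94, x95, x96, x97}}.
int(A) = ⋃ {U ∈ τ : U ⊆ A}. Opens contained in A: ∅, {x93}, {x96}, {x93, x96}, {x94, x97}, {x93, x94, x97}, {x94, x96, x97}, {x93, x94, x96, x97}.
Taking the union of these: int(A) = {x93, x94, x96, x97}.
cl(A) = ⋂ {C closed : A ⊆ C}. Closed sets containing A: {x93, x94, x95, x96, x97}.
Intersecting these: cl(A) = {x93, x94, x95, x96, x97}.
∂A = cl(A) ∖ int(A) = {x93, x94, x95, x96, x97} ∖ {x93, x94, x96, x97} = {x95}.


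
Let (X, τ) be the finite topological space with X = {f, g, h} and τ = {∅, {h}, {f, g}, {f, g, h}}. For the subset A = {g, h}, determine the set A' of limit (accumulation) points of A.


A' = {f}

For each x ∈ X, list the open sets U ∈ τ with x ∈ U, then check whether U ∩ (A ∖ {x}) ≠ ∅ for every such U.
  x = f: opens ∋ x are {f, g}, {f, g, h}; each meets A ∖ {f}, so x IS a limit point.
  x = g: open {f, g} ∋ x has {f, g} ∩ (A ∖ {g}) = ∅, so x is NOT a limit point.
  x = h: open {h} ∋ x has {h} ∩ (A ∖ {h}) = ∅, so x is NOT a limit point.
Collecting: A' = {f}.


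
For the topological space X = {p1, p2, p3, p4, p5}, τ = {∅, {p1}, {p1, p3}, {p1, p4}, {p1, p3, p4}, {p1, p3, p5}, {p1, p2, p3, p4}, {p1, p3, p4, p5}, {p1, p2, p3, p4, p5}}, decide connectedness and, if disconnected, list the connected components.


(X, τ) is connected.

Find clopen sets (U ∈ τ with X ∖ U ∈ τ):
  U = ∅, X ∖ U = {p1, p2, p3, p4, p5} — both open, so U is clopen.
  U = {p1, p2, p3, p4, p5}, X ∖ U = ∅ — both open, so U is clopen.
Only trivial clopens (∅ and X) exist, so (X, τ) is connected.
Compute connected components by grouping points that agree on all clopens:
  component: {p1, p2, p3, p4, p5}


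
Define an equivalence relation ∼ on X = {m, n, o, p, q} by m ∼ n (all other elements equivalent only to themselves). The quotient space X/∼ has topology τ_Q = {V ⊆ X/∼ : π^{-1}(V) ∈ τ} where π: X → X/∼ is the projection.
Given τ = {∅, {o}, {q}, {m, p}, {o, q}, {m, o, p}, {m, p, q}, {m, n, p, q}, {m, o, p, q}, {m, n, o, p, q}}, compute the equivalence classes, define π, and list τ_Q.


X/∼ = {[m=n], [o], [p], [q]}; |τ_Q| = 6.

Equivalence classes: [m=n], [o], [p], [q].
Quotient map π: X → X/∼ sends m ↦ [m=n], n ↦ [m=n], o ↦ [o], p ↦ [p], q ↦ [q].
For each subset V ⊆ X/∼, compute π^{-1}(V) ⊆ X and check whether π^{-1}(V) ∈ τ. V is open in τ_Q iff π^{-1}(V) ∈ τ.
  V = {}: π^{-1}(V) = ∅ ∈ τ ✓.
  V = {[m=n]}: π^{-1}(V) = {m, n} ∉ τ ✗.
  V = {[o]}: π^{-1}(V) = {o} ∈ τ ✓.
  V = {[m=n], [o]}: π^{-1}(V) = {m, n, o} ∉ τ ✗.
  V = {[p]}: π^{-1}(V) = {p} ∉ τ ✗.
  V = {[m=n], [p]}: π^{-1}(V) = {m, n, p} ∉ τ ✗.
  V = {[o], [p]}: π^{-1}(V) = {o, p} ∉ τ ✗.
  V = {[m=n], [o], [p]}: π^{-1}(V) = {m, n, o, p} ∉ τ ✗.
  V = {[q]}: π^{-1}(V) = {q} ∈ τ ✓.
  V = {[m=n], [q]}: π^{-1}(V) = {m, n, q} ∉ τ ✗.
  V = {[o], [q]}: π^{-1}(V) = {o, q} ∈ τ ✓.
  V = {[m=n], [o], [q]}: π^{-1}(V) = {m, n, o, q} ∉ τ ✗.
  V = {[p], [q]}: π^{-1}(V) = {p, q} ∉ τ ✗.
  V = {[m=n], [p], [q]}: π^{-1}(V) = {m, n, p, q} ∈ τ ✓.
  V = {[o], [p], [q]}: π^{-1}(V) = {o, p, q} ∉ τ ✗.
  V = {[m=n], [o], [p], [q]}: π^{-1}(V) = {m, n, o, p, q} ∈ τ ✓.
Open sets in the quotient: τ_Q = {{}, {[o]}, {[q]}, {[o], [q]}, {[m=n], [p], [q]}, {[m=n], [o], [p], [q]}} (6 elements).


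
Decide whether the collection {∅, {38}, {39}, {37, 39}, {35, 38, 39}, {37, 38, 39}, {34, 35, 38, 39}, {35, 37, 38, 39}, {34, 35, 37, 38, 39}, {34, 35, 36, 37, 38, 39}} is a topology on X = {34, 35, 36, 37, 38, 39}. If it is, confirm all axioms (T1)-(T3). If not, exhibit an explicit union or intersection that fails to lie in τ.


τ is NOT a topology on X.

Axiom (T1): ∅ ∈ τ? Yes; X ∈ τ? Yes.
Axiom (T2/T3): check pairwise unions and intersections of members of τ.
Counterexample for (T2): {38} ∪ {39} = {38, 39} ∉ τ. Therefore τ is NOT a topology.


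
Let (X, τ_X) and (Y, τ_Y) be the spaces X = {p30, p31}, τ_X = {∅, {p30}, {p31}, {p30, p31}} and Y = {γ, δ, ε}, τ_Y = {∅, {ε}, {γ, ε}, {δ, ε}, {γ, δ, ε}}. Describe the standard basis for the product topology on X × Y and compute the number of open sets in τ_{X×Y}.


Basis B = {∅ × ∅, {p30} × {ε}, {p31} × {ε}, {p30} × {γ, ε}, {p30} × {δ, ε}, {p30, p31} × {ε}, {p31} × {γ, ε}, {p31} × {δ, ε}, {p30} × {γ, δ, ε}, {p31} × {γ, δ, ε}, {p30, p31} × {γ, ε}, {p30, p31} × {δ, ε}, {p30, p31} × {γ, δ, ε}}; |τ_{X×Y}| = 25.

Enumerate products U × V with U ∈ τ_X, V ∈ τ_Y (deduplicated):
  ∅ × ∅ = {} (∅)
  {p30} × {ε} = {(p30,ε)}
  {p31} × {ε} = {(p31,ε)}
  {p30} × {γ, ε} = {(p30,γ), (p30,ε)}
  {p30} × {δ, ε} = {(p30,δ), (p30,ε)}
  {p30, p31} × {ε} = {(p30,ε), (p31,ε)}
  {p31} × {γ, ε} = {(p31,γ), (p31,ε)}
  {p31} × {δ, ε} = {(p31,δ), (p31,ε)}
  {p30} × {γ, δ, ε} = {(p30,γ), (p30,δ), (p30,ε)}
  {p31} × {γ, δ, ε} = {(p31,γ), (p31,δ), (p31,ε)}
  {p30, p31} × {γ, ε} = {(p30,γ), (p30,ε), (p31,γ), (p31,ε)}
  {p30, p31} × {δ, ε} = {(p30,δ), (p30,ε), (p31,δ), (p31,ε)}
  {p30, p31} × {γ, δ, ε} = {(p30,γ), (p30,δ), (p30,ε), (p31,γ), (p31,δ), (p31,ε)}
These 13 distinct sets form the basis B.
Close under arbitrary unions to get τ_{X×Y}; counting gives |τ_{X×Y}| = 25.


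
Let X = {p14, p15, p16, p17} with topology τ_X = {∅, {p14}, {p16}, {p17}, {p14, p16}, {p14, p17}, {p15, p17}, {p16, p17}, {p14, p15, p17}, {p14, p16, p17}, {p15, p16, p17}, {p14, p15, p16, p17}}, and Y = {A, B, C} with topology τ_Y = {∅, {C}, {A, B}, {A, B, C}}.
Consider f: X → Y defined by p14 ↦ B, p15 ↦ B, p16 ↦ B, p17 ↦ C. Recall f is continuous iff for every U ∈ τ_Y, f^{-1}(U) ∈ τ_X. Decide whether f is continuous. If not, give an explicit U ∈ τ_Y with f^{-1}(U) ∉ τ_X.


f is NOT continuous.

Compute f^{-1}(U) for each U ∈ τ_Y:
  U = ∅: f^{-1}(U) = ∅ ∈ τ_X ✓.
  U = {C}: f^{-1}(U) = {p17} ∈ τ_X ✓.
  U = {A, B}: f^{-1}(U) = {p14, p15, p16} ∉ τ_X ✗.
  U = {A, B, C}: f^{-1}(U) = {p14, p15, p16, p17} ∈ τ_X ✓.
Found U = {A, B} with f^{-1}(U) = {p14, p15, p16} not in τ_X. Therefore f is NOT continuous.


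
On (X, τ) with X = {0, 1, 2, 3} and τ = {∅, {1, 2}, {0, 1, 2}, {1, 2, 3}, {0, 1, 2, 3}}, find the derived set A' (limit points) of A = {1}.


A' = {0, 2, 3}

For each x ∈ X, list the open sets U ∈ τ with x ∈ U, then check whether U ∩ (A ∖ {x}) ≠ ∅ for every such U.
  x = 0: opens ∋ x are {0, 1, 2}, {0, 1, 2, 3}; each meets A ∖ {0}, so x IS a limit point.
  x = 1: open {1, 2} ∋ x has {1, 2} ∩ (A ∖ {1}) = ∅, so x is NOT a limit point.
  x = 2: opens ∋ x are {1, 2}, {0, 1, 2}, {1, 2, 3}, {0, 1, 2, 3}; each meets A ∖ {2}, so x IS a limit point.
  x = 3: opens ∋ x are {1, 2, 3}, {0, 1, 2, 3}; each meets A ∖ {3}, so x IS a limit point.
Collecting: A' = {0, 2, 3}.


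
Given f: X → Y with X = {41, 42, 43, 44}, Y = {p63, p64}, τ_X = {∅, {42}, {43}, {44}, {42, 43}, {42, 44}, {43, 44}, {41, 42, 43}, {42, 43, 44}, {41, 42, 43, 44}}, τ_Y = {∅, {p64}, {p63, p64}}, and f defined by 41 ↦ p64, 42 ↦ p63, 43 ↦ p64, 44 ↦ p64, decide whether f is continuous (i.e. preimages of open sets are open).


f is NOT continuous.

Compute f^{-1}(U) for each U ∈ τ_Y:
  U = ∅: f^{-1}(U) = ∅ ∈ τ_X ✓.
  U = {p64}: f^{-1}(U) = {41, 43, 44} ∉ τ_X ✗.
  U = {p63, p64}: f^{-1}(U) = {41, 42, 43, 44} ∈ τ_X ✓.
Found U = {p64} with f^{-1}(U) = {41, 43, 44} not in τ_X. Therefore f is NOT continuous.


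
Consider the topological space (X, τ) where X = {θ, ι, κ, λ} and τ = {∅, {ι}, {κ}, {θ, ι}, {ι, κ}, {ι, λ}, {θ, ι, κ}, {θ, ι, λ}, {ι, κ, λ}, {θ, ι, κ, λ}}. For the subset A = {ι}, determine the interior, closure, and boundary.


int(A) = {ι}, cl(A) = {θ, ι, λ}, ∂A = {θ, λ}.

Closed sets in (X, τ) are complements of opens:
  closed(X, τ) = {∅, {θ}, {κ}, {λ}, {θ, κ}, {θ, λ}, {κ, λ}, {θ, ι, λ}, {θ, κ, λ}, {θ, ι, κ, λ}}.
int(A) = ⋃ {U ∈ τ : U ⊆ A}. Opens contained in A: ∅, {ι}.
Taking the union of these: int(A) = {ι}.
cl(A) = ⋂ {C closed : A ⊆ C}. Closed sets containing A: {θ, ι, λ}, {θ, ι, κ, λ}.
Intersecting these: cl(A) = {θ, ι, λ}.
∂A = cl(A) ∖ int(A) = {θ, ι, λ} ∖ {ι} = {θ, λ}.


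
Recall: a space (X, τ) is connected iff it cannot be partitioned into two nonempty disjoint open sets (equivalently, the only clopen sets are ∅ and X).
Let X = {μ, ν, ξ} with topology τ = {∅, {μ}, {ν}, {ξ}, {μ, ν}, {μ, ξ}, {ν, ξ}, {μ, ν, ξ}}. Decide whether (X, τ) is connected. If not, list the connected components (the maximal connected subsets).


(X, τ) is disconnected; components = [{μ}, {ν}, {ξ}].

Find clopen sets (U ∈ τ with X ∖ U ∈ τ):
  U = ∅, X ∖ U = {μ, ν, ξ} — both open, so U is clopen.
  U = {μ}, X ∖ U = {ν, ξ} — both open, so U is clopen.
  U = {ν}, X ∖ U = {μ, ξ} — both open, so U is clopen.
  U = {ξ}, X ∖ U = {μ, ν} — both open, so U is clopen.
  U = {μ, ν}, X ∖ U = {ξ} — both open, so U is clopen.
  U = {μ, ξ}, X ∖ U = {ν} — both open, so U is clopen.
  U = {ν, ξ}, X ∖ U = {μ} — both open, so U is clopen.
  U = {μ, ν, ξ}, X ∖ U = ∅ — both open, so U is clopen.
Nontrivial clopen(s) exist: e.g. {μ, ξ}. So (X, τ) is disconnected.
Compute connected components by grouping points that agree on all clopens:
  component: {μ}
  component: {ν}
  component: {ξ}


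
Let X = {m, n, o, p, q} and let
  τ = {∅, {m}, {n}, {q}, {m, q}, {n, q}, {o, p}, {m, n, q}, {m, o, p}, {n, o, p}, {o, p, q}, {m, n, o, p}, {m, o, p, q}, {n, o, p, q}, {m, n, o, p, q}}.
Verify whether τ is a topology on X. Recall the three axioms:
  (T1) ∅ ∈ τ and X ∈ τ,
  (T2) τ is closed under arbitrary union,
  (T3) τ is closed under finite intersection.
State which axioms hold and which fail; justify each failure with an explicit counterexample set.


τ is NOT a topology on X.

Axiom (T1): ∅ ∈ τ? Yes; X ∈ τ? Yes.
Axiom (T2/T3): check pairwise unions and intersections of members of τ.
Counterexample for (T2): {m} ∪ {n} = {m, n} ∉ τ. Therefore τ is NOT a topology.


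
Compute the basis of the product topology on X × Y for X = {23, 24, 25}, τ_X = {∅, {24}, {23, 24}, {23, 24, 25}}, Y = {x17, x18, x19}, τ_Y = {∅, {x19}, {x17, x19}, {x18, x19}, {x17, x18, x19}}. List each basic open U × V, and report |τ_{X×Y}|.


Basis B = {∅ × ∅, {24} × {x19}, {23, 24} × {x19}, {24} × {x17, x19}, {24} × {x18, x19}, {23, 24, 25} × {x19}, {24} × {x17, x18, x19}, {23, 24} × {x17, x19}, {23, 24} × {x18, x19}, {23, 24} × {x17, x18, x19}, {23, 24, 25} × {x17, x19}, {23, 24, 25} × {x18, x19}, {23, 24, 25} × {x17, x18, x19}}; |τ_{X×Y}| = 30.

Enumerate products U × V with U ∈ τ_X, V ∈ τ_Y (deduplicated):
  ∅ × ∅ = {} (∅)
  {24} × {x19} = {(24,x19)}
  {23, 24} × {x19} = {(23,x19), (24,x19)}
  {24} × {x17, x19} = {(24,x17), (24,x19)}
  {24} × {x18, x19} = {(24,x18), (24,x19)}
  {23, 24, 25} × {x19} = {(23,x19), (24,x19), (25,x19)}
  {24} × {x17, x18, x19} = {(24,x17), (24,x18), (24,x19)}
  {23, 24} × {x17, x19} = {(23,x17), (23,x19), (24,x17), (24,x19)}
  {23, 24} × {x18, x19} = {(23,x18), (23,x19), (24,x18), (24,x19)}
  {23, 24} × {x17, x18, x19} = {(23,x17), (23,x18), (23,x19), (24,x17), (24,x18), (24,x19)}
  {23, 24, 25} × {x17, x19} = {(23,x17), (23,x19), (24,x17), (24,x19), (25,x17), (25,x19)}
  {23, 24, 25} × {x18, x19} = {(23,x18), (23,x19), (24,x18), (24,x19), (25,x18), (25,x19)}
  {23, 24, 25} × {x17, x18, x19} = {(23,x17), (23,x18), (23,x19), (24,x17), (24,x18), (24,x19), (25,x17), (25,x18), (25,x19)}
These 13 distinct sets form the basis B.
Close under arbitrary unions to get τ_{X×Y}; counting gives |τ_{X×Y}| = 30.


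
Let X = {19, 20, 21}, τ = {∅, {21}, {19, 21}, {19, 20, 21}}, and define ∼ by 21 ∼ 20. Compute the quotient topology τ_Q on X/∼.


X/∼ = {[19], [20=21]}; |τ_Q| = 2.

Equivalence classes: [19], [20=21].
Quotient map π: X → X/∼ sends 19 ↦ [19], 20 ↦ [20=21], 21 ↦ [20=21].
For each subset V ⊆ X/∼, compute π^{-1}(V) ⊆ X and check whether π^{-1}(V) ∈ τ. V is open in τ_Q iff π^{-1}(V) ∈ τ.
  V = {}: π^{-1}(V) = ∅ ∈ τ ✓.
  V = {[19]}: π^{-1}(V) = {19} ∉ τ ✗.
  V = {[20=21]}: π^{-1}(V) = {20, 21} ∉ τ ✗.
  V = {[19], [20=21]}: π^{-1}(V) = {19, 20, 21} ∈ τ ✓.
Open sets in the quotient: τ_Q = {{}, {[19], [20=21]}} (2 elements).


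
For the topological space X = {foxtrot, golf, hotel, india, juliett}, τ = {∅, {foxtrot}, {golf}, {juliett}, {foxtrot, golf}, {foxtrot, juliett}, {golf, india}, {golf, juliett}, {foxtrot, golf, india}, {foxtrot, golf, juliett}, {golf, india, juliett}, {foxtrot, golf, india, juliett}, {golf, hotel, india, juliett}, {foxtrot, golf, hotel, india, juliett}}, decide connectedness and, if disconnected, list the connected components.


(X, τ) is disconnected; components = [{foxtrot}, {golf, hotel, india, juliett}].

Find clopen sets (U ∈ τ with X ∖ U ∈ τ):
  U = ∅, X ∖ U = {foxtrot, golf, hotel, india, juliett} — both open, so U is clopen.
  U = {foxtrot}, X ∖ U = {golf, hotel, india, juliett} — both open, so U is clopen.
  U = {golf, hotel, india, juliett}, X ∖ U = {foxtrot} — both open, so U is clopen.
  U = {foxtrot, golf, hotel, india, juliett}, X ∖ U = ∅ — both open, so U is clopen.
Nontrivial clopen(s) exist: e.g. {golf, hotel, india, juliett}. So (X, τ) is disconnected.
Compute connected components by grouping points that agree on all clopens:
  component: {foxtrot}
  component: {golf, hotel, india, juliett}


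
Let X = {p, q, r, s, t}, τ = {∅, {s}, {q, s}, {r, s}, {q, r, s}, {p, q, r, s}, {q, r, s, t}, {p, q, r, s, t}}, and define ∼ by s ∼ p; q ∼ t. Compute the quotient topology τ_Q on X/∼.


X/∼ = {[p=s], [q=t], [r]}; |τ_Q| = 2.

Equivalence classes: [p=s], [q=t], [r].
Quotient map π: X → X/∼ sends p ↦ [p=s], q ↦ [q=t], r ↦ [r], s ↦ [p=s], t ↦ [q=t].
For each subset V ⊆ X/∼, compute π^{-1}(V) ⊆ X and check whether π^{-1}(V) ∈ τ. V is open in τ_Q iff π^{-1}(V) ∈ τ.
  V = {}: π^{-1}(V) = ∅ ∈ τ ✓.
  V = {[p=s]}: π^{-1}(V) = {p, s} ∉ τ ✗.
  V = {[q=t]}: π^{-1}(V) = {q, t} ∉ τ ✗.
  V = {[p=s], [q=t]}: π^{-1}(V) = {p, q, s, t} ∉ τ ✗.
  V = {[r]}: π^{-1}(V) = {r} ∉ τ ✗.
  V = {[p=s], [r]}: π^{-1}(V) = {p, r, s} ∉ τ ✗.
  V = {[q=t], [r]}: π^{-1}(V) = {q, r, t} ∉ τ ✗.
  V = {[p=s], [q=t], [r]}: π^{-1}(V) = {p, q, r, s, t} ∈ τ ✓.
Open sets in the quotient: τ_Q = {{}, {[p=s], [q=t], [r]}} (2 elements).


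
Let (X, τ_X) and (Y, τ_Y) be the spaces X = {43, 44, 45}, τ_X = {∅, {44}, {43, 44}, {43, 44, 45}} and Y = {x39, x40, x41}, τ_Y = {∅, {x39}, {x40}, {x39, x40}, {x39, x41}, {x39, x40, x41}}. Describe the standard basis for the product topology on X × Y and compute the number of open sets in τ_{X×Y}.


Basis B = {∅ × ∅, {44} × {x39}, {44} × {x40}, {43, 44} × {x39}, {43, 44} × {x40}, {44} × {x39, x40}, {44} × {x39, x41}, {43, 44, 45} × {x39}, {43, 44, 45} × {x40}, {44} × {x39, x40, x41}, {43, 44} × {x39, x40}, {43, 44} × {x39, x41}, {43, 44} × {x39, x40, x41}, {43, 44, 45} × {x39, x40}, {43, 44, 45} × {x39, x41}, {43, 44, 45} × {x39, x40, x41}}; |τ_{X×Y}| = 40.

Enumerate products U × V with U ∈ τ_X, V ∈ τ_Y (deduplicated):
  ∅ × ∅ = {} (∅)
  {44} × {x39} = {(44,x39)}
  {44} × {x40} = {(44,x40)}
  {43, 44} × {x39} = {(43,x39), (44,x39)}
  {43, 44} × {x40} = {(43,x40), (44,x40)}
  {44} × {x39, x40} = {(44,x39), (44,x40)}
  {44} × {x39, x41} = {(44,x39), (44,x41)}
  {43, 44, 45} × {x39} = {(43,x39), (44,x39), (45,x39)}
  {43, 44, 45} × {x40} = {(43,x40), (44,x40), (45,x40)}
  {44} × {x39, x40, x41} = {(44,x39), (44,x40), (44,x41)}
  {43, 44} × {x39, x40} = {(43,x39), (43,x40), (44,x39), (44,x40)}
  {43, 44} × {x39, x41} = {(43,x39), (43,x41), (44,x39), (44,x41)}
  {43, 44} × {x39, x40, x41} = {(43,x39), (43,x40), (43,x41), (44,x39), (44,x40), (44,x41)}
  {43, 44, 45} × {x39, x40} = {(43,x39), (43,x40), (44,x39), (44,x40), (45,x39), (45,x40)}
  {43, 44, 45} × {x39, x41} = {(43,x39), (43,x41), (44,x39), (44,x41), (45,x39), (45,x41)}
  {43, 44, 45} × {x39, x40, x41} = {(43,x39), (43,x40), (43,x41), (44,x39), (44,x40), (44,x41), (45,x39), (45,x40), (45,x41)}
These 16 distinct sets form the basis B.
Close under arbitrary unions to get τ_{X×Y}; counting gives |τ_{X×Y}| = 40.


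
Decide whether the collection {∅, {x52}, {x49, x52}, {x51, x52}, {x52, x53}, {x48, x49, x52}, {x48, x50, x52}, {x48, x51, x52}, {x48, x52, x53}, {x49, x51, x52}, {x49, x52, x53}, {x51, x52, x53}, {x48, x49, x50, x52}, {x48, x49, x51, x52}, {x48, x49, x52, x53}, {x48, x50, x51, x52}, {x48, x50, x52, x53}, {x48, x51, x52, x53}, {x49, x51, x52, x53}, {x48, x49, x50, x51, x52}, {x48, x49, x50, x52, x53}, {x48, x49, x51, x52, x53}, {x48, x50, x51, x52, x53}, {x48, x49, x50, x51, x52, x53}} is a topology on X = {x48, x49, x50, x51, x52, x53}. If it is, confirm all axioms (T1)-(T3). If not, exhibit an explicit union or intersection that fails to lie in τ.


τ is NOT a topology on X.

Axiom (T1): ∅ ∈ τ? Yes; X ∈ τ? Yes.
Axiom (T2/T3): check pairwise unions and intersections of members of τ.
Counterexample for (T3): {x48, x49, x52} ∩ {x48, x50, x52} = {x48, x52} ∉ τ. Therefore τ is NOT a topology.


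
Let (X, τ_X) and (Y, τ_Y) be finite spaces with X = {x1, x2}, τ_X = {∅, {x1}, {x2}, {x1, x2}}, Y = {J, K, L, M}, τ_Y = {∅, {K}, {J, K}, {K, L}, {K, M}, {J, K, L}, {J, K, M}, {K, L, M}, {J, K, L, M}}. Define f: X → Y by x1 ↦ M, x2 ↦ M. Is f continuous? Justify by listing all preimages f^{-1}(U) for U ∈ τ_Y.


f IS continuous.

Compute f^{-1}(U) for each U ∈ τ_Y:
  U = ∅: f^{-1}(U) = ∅ ∈ τ_X ✓.
  U = {K}: f^{-1}(U) = ∅ ∈ τ_X ✓.
  U = {J, K}: f^{-1}(U) = ∅ ∈ τ_X ✓.
  U = {K, L}: f^{-1}(U) = ∅ ∈ τ_X ✓.
  U = {K, M}: f^{-1}(U) = {x1, x2} ∈ τ_X ✓.
  U = {J, K, L}: f^{-1}(U) = ∅ ∈ τ_X ✓.
  U = {J, K, M}: f^{-1}(U) = {x1, x2} ∈ τ_X ✓.
  U = {K, L, M}: f^{-1}(U) = {x1, x2} ∈ τ_X ✓.
  U = {J, K, L, M}: f^{-1}(U) = {x1, x2} ∈ τ_X ✓.
Every preimage lies in τ_X, so f IS continuous.


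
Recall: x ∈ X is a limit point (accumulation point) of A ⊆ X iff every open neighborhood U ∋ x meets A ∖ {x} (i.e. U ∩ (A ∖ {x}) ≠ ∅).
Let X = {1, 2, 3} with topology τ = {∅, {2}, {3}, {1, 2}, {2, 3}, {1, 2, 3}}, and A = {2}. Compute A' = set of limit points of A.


A' = {1}

For each x ∈ X, list the open sets U ∈ τ with x ∈ U, then check whether U ∩ (A ∖ {x}) ≠ ∅ for every such U.
  x = 1: opens ∋ x are {1, 2}, {1, 2, 3}; each meets A ∖ {1}, so x IS a limit point.
  x = 2: open {2} ∋ x has {2} ∩ (A ∖ {2}) = ∅, so x is NOT a limit point.
  x = 3: open {3} ∋ x has {3} ∩ (A ∖ {3}) = ∅, so x is NOT a limit point.
Collecting: A' = {1}.


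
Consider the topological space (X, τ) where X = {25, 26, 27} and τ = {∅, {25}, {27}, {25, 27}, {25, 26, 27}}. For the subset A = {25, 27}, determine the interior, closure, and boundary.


int(A) = {25, 27}, cl(A) = {25, 26, 27}, ∂A = {26}.

Closed sets in (X, τ) are complements of opens:
  closed(X, τ) = {∅, {26}, {25, 26}, {26, 27}, {25, 26, 27}}.
int(A) = ⋃ {U ∈ τ : U ⊆ A}. Opens contained in A: ∅, {25}, {27}, {25, 27}.
Taking the union of these: int(A) = {25, 27}.
cl(A) = ⋂ {C closed : A ⊆ C}. Closed sets containing A: {25, 26, 27}.
Intersecting these: cl(A) = {25, 26, 27}.
∂A = cl(A) ∖ int(A) = {25, 26, 27} ∖ {25, 27} = {26}.


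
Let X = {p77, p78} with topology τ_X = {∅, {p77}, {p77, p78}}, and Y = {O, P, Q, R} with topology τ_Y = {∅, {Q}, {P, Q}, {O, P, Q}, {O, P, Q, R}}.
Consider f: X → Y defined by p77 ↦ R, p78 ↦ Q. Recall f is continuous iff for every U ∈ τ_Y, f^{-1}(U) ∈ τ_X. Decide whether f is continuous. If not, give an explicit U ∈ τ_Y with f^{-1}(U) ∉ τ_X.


f is NOT continuous.

Compute f^{-1}(U) for each U ∈ τ_Y:
  U = ∅: f^{-1}(U) = ∅ ∈ τ_X ✓.
  U = {Q}: f^{-1}(U) = {p78} ∉ τ_X ✗.
  U = {P, Q}: f^{-1}(U) = {p78} ∉ τ_X ✗.
  U = {O, P, Q}: f^{-1}(U) = {p78} ∉ τ_X ✗.
  U = {O, P, Q, R}: f^{-1}(U) = {p77, p78} ∈ τ_X ✓.
Found U = {Q} with f^{-1}(U) = {p78} not in τ_X. Therefore f is NOT continuous.


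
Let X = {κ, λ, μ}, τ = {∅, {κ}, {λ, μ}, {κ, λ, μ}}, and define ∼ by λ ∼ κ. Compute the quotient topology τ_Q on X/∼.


X/∼ = {[κ=λ], [μ]}; |τ_Q| = 2.

Equivalence classes: [κ=λ], [μ].
Quotient map π: X → X/∼ sends κ ↦ [κ=λ], λ ↦ [κ=λ], μ ↦ [μ].
For each subset V ⊆ X/∼, compute π^{-1}(V) ⊆ X and check whether π^{-1}(V) ∈ τ. V is open in τ_Q iff π^{-1}(V) ∈ τ.
  V = {}: π^{-1}(V) = ∅ ∈ τ ✓.
  V = {[κ=λ]}: π^{-1}(V) = {κ, λ} ∉ τ ✗.
  V = {[μ]}: π^{-1}(V) = {μ} ∉ τ ✗.
  V = {[κ=λ], [μ]}: π^{-1}(V) = {κ, λ, μ} ∈ τ ✓.
Open sets in the quotient: τ_Q = {{}, {[κ=λ], [μ]}} (2 elements).


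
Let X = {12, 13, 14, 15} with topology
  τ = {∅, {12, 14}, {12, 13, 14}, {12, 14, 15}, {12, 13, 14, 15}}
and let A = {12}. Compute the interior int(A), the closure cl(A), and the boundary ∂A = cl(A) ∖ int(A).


int(A) = ∅, cl(A) = {12, 13, 14, 15}, ∂A = {12, 13, 14, 15}.

Closed sets in (X, τ) are complements of opens:
  closed(X, τ) = {∅, {13}, {15}, {13, 15}, {12, 13, 14, 15}}.
int(A) = ⋃ {U ∈ τ : U ⊆ A}. Opens contained in A: ∅.
Taking the union of these: int(A) = ∅.
cl(A) = ⋂ {C closed : A ⊆ C}. Closed sets containing A: {12, 13, 14, 15}.
Intersecting these: cl(A) = {12, 13, 14, 15}.
∂A = cl(A) ∖ int(A) = {12, 13, 14, 15} ∖ ∅ = {12, 13, 14, 15}.


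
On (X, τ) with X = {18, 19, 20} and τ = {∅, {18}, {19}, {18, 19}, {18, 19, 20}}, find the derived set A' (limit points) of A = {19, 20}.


A' = {20}

For each x ∈ X, list the open sets U ∈ τ with x ∈ U, then check whether U ∩ (A ∖ {x}) ≠ ∅ for every such U.
  x = 18: open {18} ∋ x has {18} ∩ (A ∖ {18}) = ∅, so x is NOT a limit point.
  x = 19: open {19} ∋ x has {19} ∩ (A ∖ {19}) = ∅, so x is NOT a limit point.
  x = 20: opens ∋ x are {18, 19, 20}; each meets A ∖ {20}, so x IS a limit point.
Collecting: A' = {20}.


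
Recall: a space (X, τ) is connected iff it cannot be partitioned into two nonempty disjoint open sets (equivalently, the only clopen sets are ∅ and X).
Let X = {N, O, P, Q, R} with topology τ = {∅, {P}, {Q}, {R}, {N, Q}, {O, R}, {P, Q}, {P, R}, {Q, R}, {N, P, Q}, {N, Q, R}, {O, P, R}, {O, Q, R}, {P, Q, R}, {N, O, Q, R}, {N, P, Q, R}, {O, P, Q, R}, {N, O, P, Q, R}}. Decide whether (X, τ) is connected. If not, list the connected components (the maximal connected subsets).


(X, τ) is disconnected; components = [{P}, {N, Q}, {O, R}].

Find clopen sets (U ∈ τ with X ∖ U ∈ τ):
  U = ∅, X ∖ U = {N, O, P, Q, R} — both open, so U is clopen.
  U = {P}, X ∖ U = {N, O, Q, R} — both open, so U is clopen.
  U = {N, Q}, X ∖ U = {O, P, R} — both open, so U is clopen.
  U = {O, R}, X ∖ U = {N, P, Q} — both open, so U is clopen.
  U = {N, P, Q}, X ∖ U = {O, R} — both open, so U is clopen.
  U = {O, P, R}, X ∖ U = {N, Q} — both open, so U is clopen.
  U = {N, O, Q, R}, X ∖ U = {P} — both open, so U is clopen.
  U = {N, O, P, Q, R}, X ∖ U = ∅ — both open, so U is clopen.
Nontrivial clopen(s) exist: e.g. {N, P, Q}. So (X, τ) is disconnected.
Compute connected components by grouping points that agree on all clopens:
  component: {P}
  component: {N, Q}
  component: {O, R}


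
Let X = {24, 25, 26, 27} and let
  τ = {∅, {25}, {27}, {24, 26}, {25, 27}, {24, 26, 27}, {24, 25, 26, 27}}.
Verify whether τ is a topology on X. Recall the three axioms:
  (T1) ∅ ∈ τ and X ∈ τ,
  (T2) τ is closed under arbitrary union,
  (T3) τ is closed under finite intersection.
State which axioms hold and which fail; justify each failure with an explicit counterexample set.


τ is NOT a topology on X.

Axiom (T1): ∅ ∈ τ? Yes; X ∈ τ? Yes.
Axiom (T2/T3): check pairwise unions and intersections of members of τ.
Counterexample for (T2): {25} ∪ {24, 26} = {24, 25, 26} ∉ τ. Therefore τ is NOT a topology.


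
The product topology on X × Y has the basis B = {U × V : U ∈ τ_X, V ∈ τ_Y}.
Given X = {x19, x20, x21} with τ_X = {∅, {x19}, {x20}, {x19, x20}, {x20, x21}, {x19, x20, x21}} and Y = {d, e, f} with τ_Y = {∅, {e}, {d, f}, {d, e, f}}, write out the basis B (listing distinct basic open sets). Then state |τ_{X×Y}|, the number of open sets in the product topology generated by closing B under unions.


Basis B = {∅ × ∅, {x19} × {e}, {x20} × {e}, {x19} × {d, f}, {x19, x20} × {e}, {x20} × {d, f}, {x20, x21} × {e}, {x19} × {d, e, f}, {x19, x20, x21} × {e}, {x20} × {d, e, f}, {x19, x20} × {d, f}, {x20, x21} × {d, f}, {x19, x20} × {d, e, f}, {x19, x20, x21} × {d, f}, {x20, x21} × {d, e, f}, {x19, x20, x21} × {d, e, f}}; |τ_{X×Y}| = 36.

Enumerate products U × V with U ∈ τ_X, V ∈ τ_Y (deduplicated):
  ∅ × ∅ = {} (∅)
  {x19} × {e} = {(x19,e)}
  {x20} × {e} = {(x20,e)}
  {x19} × {d, f} = {(x19,d), (x19,f)}
  {x19, x20} × {e} = {(x19,e), (x20,e)}
  {x20} × {d, f} = {(x20,d), (x20,f)}
  {x20, x21} × {e} = {(x20,e), (x21,e)}
  {x19} × {d, e, f} = {(x19,d), (x19,e), (x19,f)}
  {x19, x20, x21} × {e} = {(x19,e), (x20,e), (x21,e)}
  {x20} × {d, e, f} = {(x20,d), (x20,e), (x20,f)}
  {x19, x20} × {d, f} = {(x19,d), (x19,f), (x20,d), (x20,f)}
  {x20, x21} × {d, f} = {(x20,d), (x20,f), (x21,d), (x21,f)}
  {x19, x20} × {d, e, f} = {(x19,d), (x19,e), (x19,f), (x20,d), (x20,e), (x20,f)}
  {x19, x20, x21} × {d, f} = {(x19,d), (x19,f), (x20,d), (x20,f), (x21,d), (x21,f)}
  {x20, x21} × {d, e, f} = {(x20,d), (x20,e), (x20,f), (x21,d), (x21,e), (x21,f)}
  {x19, x20, x21} × {d, e, f} = {(x19,d), (x19,e), (x19,f), (x20,d), (x20,e), (x20,f), (x21,d), (x21,e), (x21,f)}
These 16 distinct sets form the basis B.
Close under arbitrary unions to get τ_{X×Y}; counting gives |τ_{X×Y}| = 36.


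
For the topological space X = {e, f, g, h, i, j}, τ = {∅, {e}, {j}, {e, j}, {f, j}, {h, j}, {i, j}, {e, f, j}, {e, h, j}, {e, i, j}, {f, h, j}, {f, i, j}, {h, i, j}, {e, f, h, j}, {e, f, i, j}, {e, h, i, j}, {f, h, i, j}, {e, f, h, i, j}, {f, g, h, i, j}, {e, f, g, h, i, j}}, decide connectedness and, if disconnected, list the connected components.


(X, τ) is disconnected; components = [{e}, {f, g, h, i, j}].

Find clopen sets (U ∈ τ with X ∖ U ∈ τ):
  U = ∅, X ∖ U = {e, f, g, h, i, j} — both open, so U is clopen.
  U = {e}, X ∖ U = {f, g, h, i, j} — both open, so U is clopen.
  U = {f, g, h, i, j}, X ∖ U = {e} — both open, so U is clopen.
  U = {e, f, g, h, i, j}, X ∖ U = ∅ — both open, so U is clopen.
Nontrivial clopen(s) exist: e.g. {f, g, h, i, j}. So (X, τ) is disconnected.
Compute connected components by grouping points that agree on all clopens:
  component: {e}
  component: {f, g, h, i, j}
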